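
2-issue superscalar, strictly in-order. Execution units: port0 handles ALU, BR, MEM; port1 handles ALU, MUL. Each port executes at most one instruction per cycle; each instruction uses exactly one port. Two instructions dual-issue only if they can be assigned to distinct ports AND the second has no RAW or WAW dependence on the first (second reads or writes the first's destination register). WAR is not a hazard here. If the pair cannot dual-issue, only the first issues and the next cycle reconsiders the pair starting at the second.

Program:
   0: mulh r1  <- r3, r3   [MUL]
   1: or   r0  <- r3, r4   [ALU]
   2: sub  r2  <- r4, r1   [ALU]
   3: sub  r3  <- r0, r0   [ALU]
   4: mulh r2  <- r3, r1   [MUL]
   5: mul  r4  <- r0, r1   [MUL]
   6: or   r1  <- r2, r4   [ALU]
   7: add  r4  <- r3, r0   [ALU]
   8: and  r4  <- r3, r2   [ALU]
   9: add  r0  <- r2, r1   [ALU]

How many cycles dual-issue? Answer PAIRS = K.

PAIRS = 4

#0 head=0: mulh.MUL+or.ALU i0+i1 dual
#1 head=2: sub.ALU+sub.ALU i2+i3 dual
#2 head=4: mulh.MUL i4 no-port MUL/MUL
#3 head=5: mul.MUL i5 RAW r4
#4 head=6: or.ALU+add.ALU i6+i7 dual
#5 head=8: and.ALU+add.ALU i8+i9 dual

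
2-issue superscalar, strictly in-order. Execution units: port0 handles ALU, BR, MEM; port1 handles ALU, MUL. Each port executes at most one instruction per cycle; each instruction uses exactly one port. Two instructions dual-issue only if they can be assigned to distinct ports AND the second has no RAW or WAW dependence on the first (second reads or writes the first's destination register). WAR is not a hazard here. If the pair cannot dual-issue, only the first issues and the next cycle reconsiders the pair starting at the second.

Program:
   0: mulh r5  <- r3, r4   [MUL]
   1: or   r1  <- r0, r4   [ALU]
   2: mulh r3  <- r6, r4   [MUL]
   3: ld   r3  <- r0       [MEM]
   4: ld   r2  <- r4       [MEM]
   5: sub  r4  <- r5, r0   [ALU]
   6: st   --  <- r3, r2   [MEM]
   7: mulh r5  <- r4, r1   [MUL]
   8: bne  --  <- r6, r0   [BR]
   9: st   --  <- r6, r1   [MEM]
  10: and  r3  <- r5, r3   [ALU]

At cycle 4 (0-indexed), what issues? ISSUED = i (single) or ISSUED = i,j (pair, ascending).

  cy0 -> i0/i1 (mulh;or) 2-wide
  cy1 -> i2 (mulh) WAW r3
  cy2 -> i3 (ld) no-port MEM/MEM
  cy3 -> i4/i5 (ld;sub) 2-wide
  cy4 -> i6/i7 (st;mulh) 2-wide
  cy5 -> i8 (bne) no-port BR/MEM
  cy6 -> i9/i10 (st;and) 2-wide

ISSUED = 6,7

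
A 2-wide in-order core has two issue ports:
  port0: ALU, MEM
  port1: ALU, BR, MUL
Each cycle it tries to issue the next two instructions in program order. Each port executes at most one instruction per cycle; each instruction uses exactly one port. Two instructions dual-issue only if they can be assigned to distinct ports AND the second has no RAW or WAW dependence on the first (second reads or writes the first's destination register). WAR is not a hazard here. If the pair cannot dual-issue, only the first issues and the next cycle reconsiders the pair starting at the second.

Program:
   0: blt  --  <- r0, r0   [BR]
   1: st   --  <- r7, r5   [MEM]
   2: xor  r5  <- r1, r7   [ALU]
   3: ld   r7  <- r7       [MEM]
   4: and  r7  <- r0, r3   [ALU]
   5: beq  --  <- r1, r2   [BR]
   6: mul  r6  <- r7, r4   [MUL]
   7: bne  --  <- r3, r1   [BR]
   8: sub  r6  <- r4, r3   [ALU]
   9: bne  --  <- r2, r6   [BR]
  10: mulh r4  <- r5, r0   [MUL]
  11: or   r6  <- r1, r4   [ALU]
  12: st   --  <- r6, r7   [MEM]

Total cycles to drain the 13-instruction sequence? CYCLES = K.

#0 head=0: blt st i0&i1 dual
#1 head=2: xor ld i2&i3 dual
#2 head=4: and beq i4&i5 dual
#3 head=6: mul i6 no-port MUL/BR
#4 head=7: bne sub i7&i8 dual
#5 head=9: bne i9 no-port BR/MUL
#6 head=10: mulh i10 RAW r4
#7 head=11: or i11 RAW r6
#8 head=12: st i12 tail

CYCLES = 9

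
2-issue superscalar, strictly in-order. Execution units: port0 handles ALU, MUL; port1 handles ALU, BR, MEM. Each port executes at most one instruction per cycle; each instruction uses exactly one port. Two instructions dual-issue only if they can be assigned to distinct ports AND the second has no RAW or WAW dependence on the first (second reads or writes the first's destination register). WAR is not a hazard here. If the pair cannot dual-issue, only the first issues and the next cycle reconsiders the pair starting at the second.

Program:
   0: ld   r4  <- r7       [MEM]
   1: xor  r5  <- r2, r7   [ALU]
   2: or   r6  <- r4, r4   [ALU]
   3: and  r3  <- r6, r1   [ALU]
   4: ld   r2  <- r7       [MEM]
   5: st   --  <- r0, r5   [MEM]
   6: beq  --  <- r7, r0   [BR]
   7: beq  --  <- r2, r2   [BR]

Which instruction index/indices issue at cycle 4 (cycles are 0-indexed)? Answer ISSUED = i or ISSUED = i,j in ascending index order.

c0: i0&i1 ld.MEM;xor.ALU  2-wide
c1: i2 or.ALU  RAW r6
c2: i3&i4 and.ALU;ld.MEM  2-wide
c3: i5 st.MEM  no-port MEM/BR
c4: i6 beq.BR  no-port BR/BR
c5: i7 beq.BR  tail

ISSUED = 6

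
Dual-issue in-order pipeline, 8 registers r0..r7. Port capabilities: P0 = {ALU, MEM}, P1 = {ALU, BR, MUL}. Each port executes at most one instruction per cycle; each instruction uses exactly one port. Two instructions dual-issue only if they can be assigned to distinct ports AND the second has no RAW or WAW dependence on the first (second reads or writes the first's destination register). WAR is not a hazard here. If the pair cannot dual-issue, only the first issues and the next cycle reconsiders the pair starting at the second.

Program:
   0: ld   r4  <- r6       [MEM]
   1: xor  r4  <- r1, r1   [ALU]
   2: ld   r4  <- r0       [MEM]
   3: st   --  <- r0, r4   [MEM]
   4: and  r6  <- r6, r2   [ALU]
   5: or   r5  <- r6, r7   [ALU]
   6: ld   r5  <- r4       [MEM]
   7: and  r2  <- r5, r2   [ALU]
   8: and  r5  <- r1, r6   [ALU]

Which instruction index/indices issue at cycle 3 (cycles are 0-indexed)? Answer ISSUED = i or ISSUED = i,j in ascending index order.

ISSUED = 3,4

#0 head=0: ld.MEM i0 WAW r4
#1 head=1: xor.ALU i1 WAW r4
#2 head=2: ld.MEM i2 no-port MEM/MEM
#3 head=3: st.MEM+and.ALU i3&i4 2-wide
#4 head=5: or.ALU i5 WAW r5
#5 head=6: ld.MEM i6 RAW r5
#6 head=7: and.ALU+and.ALU i7&i8 2-wide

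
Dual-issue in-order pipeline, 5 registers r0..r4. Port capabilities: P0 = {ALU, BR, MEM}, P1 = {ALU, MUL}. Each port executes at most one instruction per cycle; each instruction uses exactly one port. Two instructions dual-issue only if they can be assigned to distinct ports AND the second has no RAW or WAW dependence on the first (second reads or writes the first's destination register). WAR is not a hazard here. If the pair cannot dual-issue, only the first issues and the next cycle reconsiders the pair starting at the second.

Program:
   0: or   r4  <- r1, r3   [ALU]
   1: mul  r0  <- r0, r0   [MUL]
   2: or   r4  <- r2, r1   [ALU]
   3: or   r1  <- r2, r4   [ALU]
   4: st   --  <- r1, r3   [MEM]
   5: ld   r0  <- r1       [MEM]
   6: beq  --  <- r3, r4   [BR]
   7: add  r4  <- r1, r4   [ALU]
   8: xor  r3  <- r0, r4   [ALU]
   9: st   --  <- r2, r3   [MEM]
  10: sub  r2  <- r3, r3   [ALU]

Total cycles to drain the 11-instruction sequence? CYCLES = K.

  cy0 -> i0&i1 (or.ALU/mul.MUL) 2-wide
  cy1 -> i2 (or.ALU) RAW r4
  cy2 -> i3 (or.ALU) RAW r1
  cy3 -> i4 (st.MEM) no-port MEM/MEM
  cy4 -> i5 (ld.MEM) no-port MEM/BR
  cy5 -> i6&i7 (beq.BR/add.ALU) 2-wide
  cy6 -> i8 (xor.ALU) RAW r3
  cy7 -> i9&i10 (st.MEM/sub.ALU) 2-wide

CYCLES = 8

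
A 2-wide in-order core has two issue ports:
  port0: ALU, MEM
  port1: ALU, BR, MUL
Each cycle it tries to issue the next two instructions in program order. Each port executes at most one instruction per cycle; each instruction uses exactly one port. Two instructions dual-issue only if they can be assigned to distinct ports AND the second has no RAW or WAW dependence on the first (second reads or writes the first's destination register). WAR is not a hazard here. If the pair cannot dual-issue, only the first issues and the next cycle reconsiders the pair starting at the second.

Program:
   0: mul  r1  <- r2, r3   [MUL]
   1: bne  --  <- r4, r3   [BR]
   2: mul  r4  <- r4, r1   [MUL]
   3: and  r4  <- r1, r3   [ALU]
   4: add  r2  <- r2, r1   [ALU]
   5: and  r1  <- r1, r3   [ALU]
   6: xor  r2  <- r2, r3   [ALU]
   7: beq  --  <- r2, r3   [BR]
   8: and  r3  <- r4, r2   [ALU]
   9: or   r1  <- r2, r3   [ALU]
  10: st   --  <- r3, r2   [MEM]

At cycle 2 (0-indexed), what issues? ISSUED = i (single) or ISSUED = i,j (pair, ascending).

0. mul @i0  | no-port MUL/BR
1. bne @i1  | no-port BR/MUL
2. mul @i2  | WAW r4
3. and+add @i3&i4  | 2-wide
4. and+xor @i5&i6  | 2-wide
5. beq+and @i7&i8  | 2-wide
6. or+st @i9&i10  | 2-wide

ISSUED = 2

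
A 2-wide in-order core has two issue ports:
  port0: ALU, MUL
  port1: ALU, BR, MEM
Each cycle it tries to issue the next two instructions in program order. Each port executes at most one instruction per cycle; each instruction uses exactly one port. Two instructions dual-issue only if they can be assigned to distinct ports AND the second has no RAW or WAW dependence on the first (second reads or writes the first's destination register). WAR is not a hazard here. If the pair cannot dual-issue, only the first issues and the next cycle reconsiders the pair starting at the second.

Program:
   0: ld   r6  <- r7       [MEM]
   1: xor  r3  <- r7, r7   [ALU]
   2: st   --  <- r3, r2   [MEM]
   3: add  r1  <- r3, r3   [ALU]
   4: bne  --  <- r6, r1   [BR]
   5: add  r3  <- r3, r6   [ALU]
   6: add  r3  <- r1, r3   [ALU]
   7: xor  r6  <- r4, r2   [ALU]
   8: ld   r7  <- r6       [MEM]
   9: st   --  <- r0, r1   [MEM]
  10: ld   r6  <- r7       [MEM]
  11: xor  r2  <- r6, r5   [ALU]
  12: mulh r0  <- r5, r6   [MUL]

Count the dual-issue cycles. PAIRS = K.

PAIRS = 5

#0 head=0: ld.MEM;xor.ALU i0&i1 pair
#1 head=2: st.MEM;add.ALU i2&i3 pair
#2 head=4: bne.BR;add.ALU i4&i5 pair
#3 head=6: add.ALU;xor.ALU i6&i7 pair
#4 head=8: ld.MEM i8 no-port MEM/MEM
#5 head=9: st.MEM i9 no-port MEM/MEM
#6 head=10: ld.MEM i10 RAW r6
#7 head=11: xor.ALU;mulh.MUL i11&i12 pair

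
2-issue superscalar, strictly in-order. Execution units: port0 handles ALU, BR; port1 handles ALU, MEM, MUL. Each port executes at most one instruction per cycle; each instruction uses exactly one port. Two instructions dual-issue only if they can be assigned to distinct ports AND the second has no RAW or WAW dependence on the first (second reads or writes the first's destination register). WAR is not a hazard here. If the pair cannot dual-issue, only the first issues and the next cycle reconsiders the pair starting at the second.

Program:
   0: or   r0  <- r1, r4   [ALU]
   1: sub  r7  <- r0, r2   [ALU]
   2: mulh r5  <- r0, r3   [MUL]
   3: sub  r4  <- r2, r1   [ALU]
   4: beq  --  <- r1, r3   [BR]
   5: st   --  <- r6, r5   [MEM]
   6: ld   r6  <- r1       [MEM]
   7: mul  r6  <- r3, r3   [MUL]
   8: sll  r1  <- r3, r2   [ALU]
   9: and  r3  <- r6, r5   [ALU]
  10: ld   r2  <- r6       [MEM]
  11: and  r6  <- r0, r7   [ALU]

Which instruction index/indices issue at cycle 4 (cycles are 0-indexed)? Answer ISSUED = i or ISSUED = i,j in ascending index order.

ISSUED = 6

  cy0 -> i0 (or.ALU) RAW r0
  cy1 -> i1,i2 (sub.ALU;mulh.MUL) 2-wide
  cy2 -> i3,i4 (sub.ALU;beq.BR) 2-wide
  cy3 -> i5 (st.MEM) no-port MEM/MEM
  cy4 -> i6 (ld.MEM) no-port MEM/MUL
  cy5 -> i7,i8 (mul.MUL;sll.ALU) 2-wide
  cy6 -> i9,i10 (and.ALU;ld.MEM) 2-wide
  cy7 -> i11 (and.ALU) tail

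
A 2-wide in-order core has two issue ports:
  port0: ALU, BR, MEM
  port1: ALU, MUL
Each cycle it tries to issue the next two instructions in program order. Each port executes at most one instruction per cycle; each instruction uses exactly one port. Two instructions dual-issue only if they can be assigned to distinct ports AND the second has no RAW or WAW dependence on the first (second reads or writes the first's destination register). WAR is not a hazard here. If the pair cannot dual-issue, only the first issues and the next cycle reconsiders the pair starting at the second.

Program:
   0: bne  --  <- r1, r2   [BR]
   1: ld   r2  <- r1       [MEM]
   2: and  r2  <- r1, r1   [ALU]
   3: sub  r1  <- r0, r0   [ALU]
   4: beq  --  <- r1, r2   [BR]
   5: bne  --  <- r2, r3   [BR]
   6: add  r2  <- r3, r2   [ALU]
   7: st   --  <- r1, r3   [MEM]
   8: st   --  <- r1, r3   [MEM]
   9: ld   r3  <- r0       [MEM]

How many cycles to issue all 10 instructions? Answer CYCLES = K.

CYCLES = 8

#0 head=0: bne.BR i0 no-port BR/MEM
#1 head=1: ld.MEM i1 WAW r2
#2 head=2: and.ALU sub.ALU i2,i3 pair
#3 head=4: beq.BR i4 no-port BR/BR
#4 head=5: bne.BR add.ALU i5,i6 pair
#5 head=7: st.MEM i7 no-port MEM/MEM
#6 head=8: st.MEM i8 no-port MEM/MEM
#7 head=9: ld.MEM i9 tail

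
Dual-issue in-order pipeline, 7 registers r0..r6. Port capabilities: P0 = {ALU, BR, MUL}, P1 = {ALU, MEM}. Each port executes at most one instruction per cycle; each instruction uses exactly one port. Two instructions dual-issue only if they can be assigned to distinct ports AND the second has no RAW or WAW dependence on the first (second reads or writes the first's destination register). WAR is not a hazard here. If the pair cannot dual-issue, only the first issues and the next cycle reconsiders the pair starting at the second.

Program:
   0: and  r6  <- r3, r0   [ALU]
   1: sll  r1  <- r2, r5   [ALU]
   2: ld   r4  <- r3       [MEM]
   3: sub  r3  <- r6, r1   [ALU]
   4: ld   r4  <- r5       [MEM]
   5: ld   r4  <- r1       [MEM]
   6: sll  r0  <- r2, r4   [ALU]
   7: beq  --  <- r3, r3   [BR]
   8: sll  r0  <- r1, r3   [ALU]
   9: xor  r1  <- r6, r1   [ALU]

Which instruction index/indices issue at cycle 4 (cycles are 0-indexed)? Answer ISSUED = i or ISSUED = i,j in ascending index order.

0. and.ALU sll.ALU @i0/i1  | dual
1. ld.MEM sub.ALU @i2/i3  | dual
2. ld.MEM @i4  | no-port MEM/MEM
3. ld.MEM @i5  | RAW r4
4. sll.ALU beq.BR @i6/i7  | dual
5. sll.ALU xor.ALU @i8/i9  | dual

ISSUED = 6,7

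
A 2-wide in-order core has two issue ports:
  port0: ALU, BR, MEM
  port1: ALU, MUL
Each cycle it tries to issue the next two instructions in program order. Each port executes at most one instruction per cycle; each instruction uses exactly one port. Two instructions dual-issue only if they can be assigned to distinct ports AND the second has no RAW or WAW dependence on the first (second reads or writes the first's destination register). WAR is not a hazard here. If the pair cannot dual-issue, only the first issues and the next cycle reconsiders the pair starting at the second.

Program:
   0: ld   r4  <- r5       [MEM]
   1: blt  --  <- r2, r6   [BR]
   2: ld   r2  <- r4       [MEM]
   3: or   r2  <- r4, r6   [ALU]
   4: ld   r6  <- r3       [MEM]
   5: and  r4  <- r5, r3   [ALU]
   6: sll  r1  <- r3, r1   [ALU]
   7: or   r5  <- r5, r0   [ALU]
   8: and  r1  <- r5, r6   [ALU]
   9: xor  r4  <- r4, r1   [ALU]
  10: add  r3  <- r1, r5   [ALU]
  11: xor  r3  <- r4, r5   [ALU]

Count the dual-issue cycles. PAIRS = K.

#0 head=0: ld i0 no-port MEM/BR
#1 head=1: blt i1 no-port BR/MEM
#2 head=2: ld i2 WAW r2
#3 head=3: or/ld i3+i4 pair
#4 head=5: and/sll i5+i6 pair
#5 head=7: or i7 RAW r5
#6 head=8: and i8 RAW r1
#7 head=9: xor/add i9+i10 pair
#8 head=11: xor i11 tail

PAIRS = 3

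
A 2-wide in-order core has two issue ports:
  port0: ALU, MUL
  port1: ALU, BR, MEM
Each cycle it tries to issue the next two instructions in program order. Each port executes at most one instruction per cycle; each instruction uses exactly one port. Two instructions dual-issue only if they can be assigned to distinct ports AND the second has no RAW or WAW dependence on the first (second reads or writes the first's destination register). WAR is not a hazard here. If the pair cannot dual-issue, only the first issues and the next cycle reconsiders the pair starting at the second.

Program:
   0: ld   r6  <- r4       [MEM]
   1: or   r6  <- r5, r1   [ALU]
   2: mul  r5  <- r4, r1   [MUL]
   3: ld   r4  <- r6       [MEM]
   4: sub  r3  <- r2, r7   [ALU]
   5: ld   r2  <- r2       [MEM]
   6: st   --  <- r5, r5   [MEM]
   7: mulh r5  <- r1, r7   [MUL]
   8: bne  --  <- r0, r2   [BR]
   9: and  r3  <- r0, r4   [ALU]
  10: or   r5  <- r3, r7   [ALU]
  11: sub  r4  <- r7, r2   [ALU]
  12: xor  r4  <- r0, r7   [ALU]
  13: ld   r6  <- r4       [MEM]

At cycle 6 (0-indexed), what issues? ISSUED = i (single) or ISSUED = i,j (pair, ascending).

ISSUED = 10,11

[0] i0  ld.MEM  -- WAW r6
[1] i1/i2  or.ALU;mul.MUL  -- pair
[2] i3/i4  ld.MEM;sub.ALU  -- pair
[3] i5  ld.MEM  -- no-port MEM/MEM
[4] i6/i7  st.MEM;mulh.MUL  -- pair
[5] i8/i9  bne.BR;and.ALU  -- pair
[6] i10/i11  or.ALU;sub.ALU  -- pair
[7] i12  xor.ALU  -- RAW r4
[8] i13  ld.MEM  -- tail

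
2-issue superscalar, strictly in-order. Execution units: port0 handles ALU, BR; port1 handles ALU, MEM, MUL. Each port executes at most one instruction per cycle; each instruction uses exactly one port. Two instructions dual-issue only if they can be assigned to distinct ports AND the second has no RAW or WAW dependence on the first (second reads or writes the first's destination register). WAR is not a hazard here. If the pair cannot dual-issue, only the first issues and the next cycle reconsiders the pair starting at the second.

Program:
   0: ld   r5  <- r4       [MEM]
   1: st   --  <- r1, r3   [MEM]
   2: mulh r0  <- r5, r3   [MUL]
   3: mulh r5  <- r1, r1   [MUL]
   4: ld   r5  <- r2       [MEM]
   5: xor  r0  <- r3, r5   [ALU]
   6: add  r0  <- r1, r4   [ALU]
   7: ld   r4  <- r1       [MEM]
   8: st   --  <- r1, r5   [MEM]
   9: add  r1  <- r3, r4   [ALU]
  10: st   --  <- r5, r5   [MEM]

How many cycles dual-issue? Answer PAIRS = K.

#0 head=0: ld.MEM i0 no-port MEM/MEM
#1 head=1: st.MEM i1 no-port MEM/MUL
#2 head=2: mulh.MUL i2 no-port MUL/MUL
#3 head=3: mulh.MUL i3 no-port MUL/MEM
#4 head=4: ld.MEM i4 RAW r5
#5 head=5: xor.ALU i5 WAW r0
#6 head=6: add.ALU+ld.MEM i6&i7 pair
#7 head=8: st.MEM+add.ALU i8&i9 pair
#8 head=10: st.MEM i10 tail

PAIRS = 2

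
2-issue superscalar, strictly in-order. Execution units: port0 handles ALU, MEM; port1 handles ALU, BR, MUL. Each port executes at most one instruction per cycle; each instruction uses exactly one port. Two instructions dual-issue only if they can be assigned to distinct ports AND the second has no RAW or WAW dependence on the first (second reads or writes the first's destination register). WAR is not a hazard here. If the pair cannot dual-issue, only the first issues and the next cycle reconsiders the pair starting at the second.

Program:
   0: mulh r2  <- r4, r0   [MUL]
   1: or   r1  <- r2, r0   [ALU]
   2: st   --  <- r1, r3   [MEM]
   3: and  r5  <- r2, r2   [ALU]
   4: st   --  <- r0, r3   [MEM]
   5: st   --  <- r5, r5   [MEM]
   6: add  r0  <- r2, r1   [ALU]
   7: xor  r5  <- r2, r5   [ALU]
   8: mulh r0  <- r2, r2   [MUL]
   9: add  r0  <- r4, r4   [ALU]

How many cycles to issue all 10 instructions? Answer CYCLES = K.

CYCLES = 7

c0: i0 mulh  RAW r2
c1: i1 or  RAW r1
c2: i2/i3 st and  2-wide
c3: i4 st  no-port MEM/MEM
c4: i5/i6 st add  2-wide
c5: i7/i8 xor mulh  2-wide
c6: i9 add  tail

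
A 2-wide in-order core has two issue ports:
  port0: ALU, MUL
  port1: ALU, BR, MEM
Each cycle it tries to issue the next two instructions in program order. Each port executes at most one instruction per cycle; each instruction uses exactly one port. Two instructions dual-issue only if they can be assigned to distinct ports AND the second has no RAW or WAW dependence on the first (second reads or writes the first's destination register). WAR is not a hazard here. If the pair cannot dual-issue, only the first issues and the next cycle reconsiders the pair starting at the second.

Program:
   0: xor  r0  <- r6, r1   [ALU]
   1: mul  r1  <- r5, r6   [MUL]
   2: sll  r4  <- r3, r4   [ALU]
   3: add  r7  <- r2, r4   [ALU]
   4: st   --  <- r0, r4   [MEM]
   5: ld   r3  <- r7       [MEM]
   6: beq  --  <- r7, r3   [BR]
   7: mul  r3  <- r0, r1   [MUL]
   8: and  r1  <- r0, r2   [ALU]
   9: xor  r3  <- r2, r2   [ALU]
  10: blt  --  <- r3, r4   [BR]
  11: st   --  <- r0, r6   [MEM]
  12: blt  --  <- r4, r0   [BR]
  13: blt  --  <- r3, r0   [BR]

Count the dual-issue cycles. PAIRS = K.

PAIRS = 4

#0 head=0: xor/mul i0,i1 2-wide
#1 head=2: sll i2 RAW r4
#2 head=3: add/st i3,i4 2-wide
#3 head=5: ld i5 no-port MEM/BR
#4 head=6: beq/mul i6,i7 2-wide
#5 head=8: and/xor i8,i9 2-wide
#6 head=10: blt i10 no-port BR/MEM
#7 head=11: st i11 no-port MEM/BR
#8 head=12: blt i12 no-port BR/BR
#9 head=13: blt i13 tail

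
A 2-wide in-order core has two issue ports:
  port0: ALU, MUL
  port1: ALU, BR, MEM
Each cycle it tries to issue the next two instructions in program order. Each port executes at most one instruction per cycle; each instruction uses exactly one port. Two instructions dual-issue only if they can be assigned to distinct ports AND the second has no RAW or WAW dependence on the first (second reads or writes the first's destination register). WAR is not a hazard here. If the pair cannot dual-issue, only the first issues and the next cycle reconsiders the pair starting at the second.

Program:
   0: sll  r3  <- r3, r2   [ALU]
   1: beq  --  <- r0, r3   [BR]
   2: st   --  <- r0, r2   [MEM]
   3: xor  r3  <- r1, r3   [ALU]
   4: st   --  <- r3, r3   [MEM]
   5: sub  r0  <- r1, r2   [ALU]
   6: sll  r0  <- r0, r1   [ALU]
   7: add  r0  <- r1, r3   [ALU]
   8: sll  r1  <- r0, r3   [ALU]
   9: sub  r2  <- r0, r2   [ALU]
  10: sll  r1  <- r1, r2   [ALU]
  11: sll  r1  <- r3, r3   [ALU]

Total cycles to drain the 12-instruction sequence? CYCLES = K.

0. sll @i0  | RAW r3
1. beq @i1  | no-port BR/MEM
2. st;xor @i2&i3  | 2-wide
3. st;sub @i4&i5  | 2-wide
4. sll @i6  | WAW r0
5. add @i7  | RAW r0
6. sll;sub @i8&i9  | 2-wide
7. sll @i10  | WAW r1
8. sll @i11  | tail

CYCLES = 9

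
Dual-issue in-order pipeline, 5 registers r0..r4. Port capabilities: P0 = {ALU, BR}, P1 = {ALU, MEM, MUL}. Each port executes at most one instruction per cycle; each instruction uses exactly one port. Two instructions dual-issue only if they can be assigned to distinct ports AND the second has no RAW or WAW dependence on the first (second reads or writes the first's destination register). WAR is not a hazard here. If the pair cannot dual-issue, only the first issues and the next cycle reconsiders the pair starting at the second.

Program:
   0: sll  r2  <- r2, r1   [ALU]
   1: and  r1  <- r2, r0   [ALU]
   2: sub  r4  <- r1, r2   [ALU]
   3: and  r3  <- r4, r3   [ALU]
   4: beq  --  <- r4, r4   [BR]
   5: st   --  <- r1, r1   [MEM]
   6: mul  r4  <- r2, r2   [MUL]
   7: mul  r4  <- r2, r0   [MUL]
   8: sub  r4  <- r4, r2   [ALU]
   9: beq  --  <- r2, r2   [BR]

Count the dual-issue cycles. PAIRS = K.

PAIRS = 2

c0: i0 sll  RAW r2
c1: i1 and  RAW r1
c2: i2 sub  RAW r4
c3: i3,i4 and/beq  2-wide
c4: i5 st  no-port MEM/MUL
c5: i6 mul  no-port MUL/MUL
c6: i7 mul  RAW+WAW r4
c7: i8,i9 sub/beq  2-wide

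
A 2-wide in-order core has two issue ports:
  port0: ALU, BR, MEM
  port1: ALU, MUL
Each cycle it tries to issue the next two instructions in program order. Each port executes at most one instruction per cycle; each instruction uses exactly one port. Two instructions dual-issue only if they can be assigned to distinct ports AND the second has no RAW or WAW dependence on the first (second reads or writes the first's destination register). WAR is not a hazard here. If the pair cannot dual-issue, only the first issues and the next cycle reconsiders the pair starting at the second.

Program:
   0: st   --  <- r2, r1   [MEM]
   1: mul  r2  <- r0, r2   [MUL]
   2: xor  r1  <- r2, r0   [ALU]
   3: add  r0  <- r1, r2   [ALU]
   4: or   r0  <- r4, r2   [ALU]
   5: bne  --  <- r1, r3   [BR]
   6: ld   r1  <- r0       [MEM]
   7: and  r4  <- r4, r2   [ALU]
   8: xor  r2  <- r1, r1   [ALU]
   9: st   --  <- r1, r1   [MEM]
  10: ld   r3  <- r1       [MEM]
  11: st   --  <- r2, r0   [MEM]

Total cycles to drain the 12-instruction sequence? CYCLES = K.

[0] i0/i1  st/mul  -- pair
[1] i2  xor  -- RAW r1
[2] i3  add  -- WAW r0
[3] i4/i5  or/bne  -- pair
[4] i6/i7  ld/and  -- pair
[5] i8/i9  xor/st  -- pair
[6] i10  ld  -- no-port MEM/MEM
[7] i11  st  -- tail

CYCLES = 8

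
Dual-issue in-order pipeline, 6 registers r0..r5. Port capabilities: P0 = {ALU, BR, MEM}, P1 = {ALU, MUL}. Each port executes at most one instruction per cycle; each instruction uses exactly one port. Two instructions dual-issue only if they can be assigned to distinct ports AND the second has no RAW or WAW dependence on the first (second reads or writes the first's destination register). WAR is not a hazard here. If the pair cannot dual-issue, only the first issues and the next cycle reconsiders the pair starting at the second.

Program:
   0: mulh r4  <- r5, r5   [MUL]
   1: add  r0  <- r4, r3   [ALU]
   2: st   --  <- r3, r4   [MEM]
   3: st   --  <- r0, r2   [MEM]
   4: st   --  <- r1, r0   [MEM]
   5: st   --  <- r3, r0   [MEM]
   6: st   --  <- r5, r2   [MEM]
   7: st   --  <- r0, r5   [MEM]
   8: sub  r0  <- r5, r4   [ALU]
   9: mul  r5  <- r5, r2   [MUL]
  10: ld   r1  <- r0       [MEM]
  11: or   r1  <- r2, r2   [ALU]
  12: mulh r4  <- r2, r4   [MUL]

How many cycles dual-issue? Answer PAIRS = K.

PAIRS = 4

0. mulh @i0  | RAW r4
1. add/st @i1,i2  | 2-wide
2. st @i3  | no-port MEM/MEM
3. st @i4  | no-port MEM/MEM
4. st @i5  | no-port MEM/MEM
5. st @i6  | no-port MEM/MEM
6. st/sub @i7,i8  | 2-wide
7. mul/ld @i9,i10  | 2-wide
8. or/mulh @i11,i12  | 2-wide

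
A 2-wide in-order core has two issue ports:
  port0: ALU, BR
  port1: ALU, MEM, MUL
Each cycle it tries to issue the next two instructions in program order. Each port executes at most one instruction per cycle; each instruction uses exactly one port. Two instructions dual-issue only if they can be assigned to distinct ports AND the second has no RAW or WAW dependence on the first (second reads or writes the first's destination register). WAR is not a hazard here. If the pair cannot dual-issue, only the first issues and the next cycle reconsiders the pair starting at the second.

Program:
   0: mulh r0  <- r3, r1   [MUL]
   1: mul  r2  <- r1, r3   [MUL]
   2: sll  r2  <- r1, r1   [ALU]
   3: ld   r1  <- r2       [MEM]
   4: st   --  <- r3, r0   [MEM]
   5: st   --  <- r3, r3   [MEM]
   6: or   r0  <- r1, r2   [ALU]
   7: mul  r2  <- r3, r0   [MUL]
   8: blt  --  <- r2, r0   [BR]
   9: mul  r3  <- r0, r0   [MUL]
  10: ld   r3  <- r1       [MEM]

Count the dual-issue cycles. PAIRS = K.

0. mulh.MUL @i0  | no-port MUL/MUL
1. mul.MUL @i1  | WAW r2
2. sll.ALU @i2  | RAW r2
3. ld.MEM @i3  | no-port MEM/MEM
4. st.MEM @i4  | no-port MEM/MEM
5. st.MEM;or.ALU @i5&i6  | dual
6. mul.MUL @i7  | RAW r2
7. blt.BR;mul.MUL @i8&i9  | dual
8. ld.MEM @i10  | tail

PAIRS = 2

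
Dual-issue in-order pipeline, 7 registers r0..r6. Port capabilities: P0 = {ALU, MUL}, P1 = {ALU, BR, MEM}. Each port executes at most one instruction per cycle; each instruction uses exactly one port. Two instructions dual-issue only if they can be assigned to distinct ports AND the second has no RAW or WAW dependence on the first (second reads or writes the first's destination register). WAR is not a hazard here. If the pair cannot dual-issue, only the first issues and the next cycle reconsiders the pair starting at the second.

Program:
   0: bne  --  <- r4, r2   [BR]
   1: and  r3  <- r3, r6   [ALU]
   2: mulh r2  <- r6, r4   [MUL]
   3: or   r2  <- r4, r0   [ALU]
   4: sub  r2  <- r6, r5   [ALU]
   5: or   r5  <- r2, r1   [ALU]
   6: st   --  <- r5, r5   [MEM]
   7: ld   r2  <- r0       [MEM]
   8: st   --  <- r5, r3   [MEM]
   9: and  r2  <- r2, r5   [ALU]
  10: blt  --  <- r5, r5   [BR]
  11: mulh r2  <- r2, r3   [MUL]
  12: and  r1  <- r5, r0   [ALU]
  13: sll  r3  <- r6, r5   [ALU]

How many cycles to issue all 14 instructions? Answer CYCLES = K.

CYCLES = 10

0. bne;and @i0&i1  | dual
1. mulh @i2  | WAW r2
2. or @i3  | WAW r2
3. sub @i4  | RAW r2
4. or @i5  | RAW r5
5. st @i6  | no-port MEM/MEM
6. ld @i7  | no-port MEM/MEM
7. st;and @i8&i9  | dual
8. blt;mulh @i10&i11  | dual
9. and;sll @i12&i13  | dual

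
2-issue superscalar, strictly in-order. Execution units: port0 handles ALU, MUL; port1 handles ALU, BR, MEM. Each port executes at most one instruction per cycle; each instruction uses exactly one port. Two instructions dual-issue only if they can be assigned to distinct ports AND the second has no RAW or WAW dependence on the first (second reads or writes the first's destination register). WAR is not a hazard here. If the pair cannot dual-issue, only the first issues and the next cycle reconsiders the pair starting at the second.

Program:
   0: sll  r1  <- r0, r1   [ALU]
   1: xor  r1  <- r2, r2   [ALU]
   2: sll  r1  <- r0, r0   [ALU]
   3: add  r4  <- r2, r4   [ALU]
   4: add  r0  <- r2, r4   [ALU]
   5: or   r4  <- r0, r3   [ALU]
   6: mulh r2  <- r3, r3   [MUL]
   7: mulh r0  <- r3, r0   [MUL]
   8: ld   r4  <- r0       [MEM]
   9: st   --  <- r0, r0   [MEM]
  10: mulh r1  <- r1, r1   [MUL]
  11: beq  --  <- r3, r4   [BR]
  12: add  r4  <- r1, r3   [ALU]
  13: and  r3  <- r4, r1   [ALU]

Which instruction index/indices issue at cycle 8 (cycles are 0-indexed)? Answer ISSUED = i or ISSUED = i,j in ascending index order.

ISSUED = 11,12

  cy0 -> i0 (sll) WAW r1
  cy1 -> i1 (xor) WAW r1
  cy2 -> i2/i3 (sll add) 2-wide
  cy3 -> i4 (add) RAW r0
  cy4 -> i5/i6 (or mulh) 2-wide
  cy5 -> i7 (mulh) RAW r0
  cy6 -> i8 (ld) no-port MEM/MEM
  cy7 -> i9/i10 (st mulh) 2-wide
  cy8 -> i11/i12 (beq add) 2-wide
  cy9 -> i13 (and) tail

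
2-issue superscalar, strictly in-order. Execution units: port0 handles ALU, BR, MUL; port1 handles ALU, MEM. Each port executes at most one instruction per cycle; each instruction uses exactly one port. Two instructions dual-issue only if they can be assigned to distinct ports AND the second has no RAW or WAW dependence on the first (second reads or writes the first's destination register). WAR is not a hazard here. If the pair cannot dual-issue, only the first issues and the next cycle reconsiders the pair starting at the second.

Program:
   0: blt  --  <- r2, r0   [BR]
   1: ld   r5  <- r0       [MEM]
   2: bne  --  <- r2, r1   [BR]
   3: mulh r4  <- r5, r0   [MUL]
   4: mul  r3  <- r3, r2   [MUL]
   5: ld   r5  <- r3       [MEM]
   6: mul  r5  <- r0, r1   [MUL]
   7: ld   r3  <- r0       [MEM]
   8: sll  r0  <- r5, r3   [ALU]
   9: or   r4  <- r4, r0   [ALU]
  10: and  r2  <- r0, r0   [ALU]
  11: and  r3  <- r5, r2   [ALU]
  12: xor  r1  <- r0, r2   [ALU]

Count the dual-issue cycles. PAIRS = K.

#0 head=0: blt+ld i0,i1 2-wide
#1 head=2: bne i2 no-port BR/MUL
#2 head=3: mulh i3 no-port MUL/MUL
#3 head=4: mul i4 RAW r3
#4 head=5: ld i5 WAW r5
#5 head=6: mul+ld i6,i7 2-wide
#6 head=8: sll i8 RAW r0
#7 head=9: or+and i9,i10 2-wide
#8 head=11: and+xor i11,i12 2-wide

PAIRS = 4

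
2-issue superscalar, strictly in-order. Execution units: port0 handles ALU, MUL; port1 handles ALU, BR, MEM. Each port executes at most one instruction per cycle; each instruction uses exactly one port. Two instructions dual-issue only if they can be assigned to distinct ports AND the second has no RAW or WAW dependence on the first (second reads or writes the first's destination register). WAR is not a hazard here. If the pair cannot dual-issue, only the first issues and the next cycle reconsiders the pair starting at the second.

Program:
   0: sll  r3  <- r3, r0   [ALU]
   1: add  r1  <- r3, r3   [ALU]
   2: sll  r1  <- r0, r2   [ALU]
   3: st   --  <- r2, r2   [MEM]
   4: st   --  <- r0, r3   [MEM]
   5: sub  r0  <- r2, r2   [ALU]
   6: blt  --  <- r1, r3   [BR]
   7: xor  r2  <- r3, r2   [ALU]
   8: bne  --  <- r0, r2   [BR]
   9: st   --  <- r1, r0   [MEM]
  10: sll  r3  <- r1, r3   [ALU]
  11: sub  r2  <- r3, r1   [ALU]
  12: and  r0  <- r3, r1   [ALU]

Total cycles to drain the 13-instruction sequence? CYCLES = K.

CYCLES = 8

0. sll.ALU @i0  | RAW r3
1. add.ALU @i1  | WAW r1
2. sll.ALU/st.MEM @i2/i3  | dual
3. st.MEM/sub.ALU @i4/i5  | dual
4. blt.BR/xor.ALU @i6/i7  | dual
5. bne.BR @i8  | no-port BR/MEM
6. st.MEM/sll.ALU @i9/i10  | dual
7. sub.ALU/and.ALU @i11/i12  | dual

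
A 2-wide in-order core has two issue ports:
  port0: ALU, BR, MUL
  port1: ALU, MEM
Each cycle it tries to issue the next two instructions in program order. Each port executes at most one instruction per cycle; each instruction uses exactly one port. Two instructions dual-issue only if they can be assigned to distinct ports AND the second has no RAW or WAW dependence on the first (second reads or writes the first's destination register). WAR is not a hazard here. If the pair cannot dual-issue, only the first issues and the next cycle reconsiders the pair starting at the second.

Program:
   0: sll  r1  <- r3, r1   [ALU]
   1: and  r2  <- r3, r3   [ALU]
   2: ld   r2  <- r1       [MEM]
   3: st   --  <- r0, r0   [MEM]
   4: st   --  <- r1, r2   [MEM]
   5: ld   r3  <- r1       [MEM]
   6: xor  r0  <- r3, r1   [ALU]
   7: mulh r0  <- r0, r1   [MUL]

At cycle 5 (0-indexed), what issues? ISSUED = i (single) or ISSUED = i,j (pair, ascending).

ISSUED = 6

  cy0 -> i0+i1 (sll.ALU/and.ALU) 2-wide
  cy1 -> i2 (ld.MEM) no-port MEM/MEM
  cy2 -> i3 (st.MEM) no-port MEM/MEM
  cy3 -> i4 (st.MEM) no-port MEM/MEM
  cy4 -> i5 (ld.MEM) RAW r3
  cy5 -> i6 (xor.ALU) RAW+WAW r0
  cy6 -> i7 (mulh.MUL) tail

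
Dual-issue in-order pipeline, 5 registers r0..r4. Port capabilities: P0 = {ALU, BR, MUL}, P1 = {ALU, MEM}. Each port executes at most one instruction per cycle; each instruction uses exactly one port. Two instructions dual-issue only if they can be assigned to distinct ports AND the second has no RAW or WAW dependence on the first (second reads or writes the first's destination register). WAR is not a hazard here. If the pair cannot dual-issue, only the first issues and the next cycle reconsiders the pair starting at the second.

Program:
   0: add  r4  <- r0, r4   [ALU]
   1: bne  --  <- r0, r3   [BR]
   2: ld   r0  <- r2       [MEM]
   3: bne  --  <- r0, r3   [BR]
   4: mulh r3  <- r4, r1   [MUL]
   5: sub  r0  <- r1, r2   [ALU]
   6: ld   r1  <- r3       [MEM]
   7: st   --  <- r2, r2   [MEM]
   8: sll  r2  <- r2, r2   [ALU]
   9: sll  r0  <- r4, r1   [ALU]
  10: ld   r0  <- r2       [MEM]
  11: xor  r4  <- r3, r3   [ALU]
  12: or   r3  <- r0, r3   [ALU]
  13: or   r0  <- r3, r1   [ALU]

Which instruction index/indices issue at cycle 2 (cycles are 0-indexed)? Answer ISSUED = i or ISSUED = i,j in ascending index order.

ISSUED = 3

t=0 i0+i1:add;bne ; 2-wide
t=1 i2:ld ; RAW r0
t=2 i3:bne ; no-port BR/MUL
t=3 i4+i5:mulh;sub ; 2-wide
t=4 i6:ld ; no-port MEM/MEM
t=5 i7+i8:st;sll ; 2-wide
t=6 i9:sll ; WAW r0
t=7 i10+i11:ld;xor ; 2-wide
t=8 i12:or ; RAW r3
t=9 i13:or ; tail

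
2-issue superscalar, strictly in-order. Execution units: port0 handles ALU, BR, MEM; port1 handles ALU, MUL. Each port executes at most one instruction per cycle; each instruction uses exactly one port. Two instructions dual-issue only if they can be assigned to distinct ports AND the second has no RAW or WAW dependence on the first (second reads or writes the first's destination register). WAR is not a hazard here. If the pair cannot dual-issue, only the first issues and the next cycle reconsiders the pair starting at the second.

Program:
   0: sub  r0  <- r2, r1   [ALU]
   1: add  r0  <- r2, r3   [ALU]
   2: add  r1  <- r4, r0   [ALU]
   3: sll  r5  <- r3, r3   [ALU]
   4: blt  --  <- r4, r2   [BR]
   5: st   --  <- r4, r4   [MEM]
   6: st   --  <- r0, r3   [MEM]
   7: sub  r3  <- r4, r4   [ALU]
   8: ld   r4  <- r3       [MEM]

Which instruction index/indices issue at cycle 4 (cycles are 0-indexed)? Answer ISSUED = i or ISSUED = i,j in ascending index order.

t=0 i0:sub ; WAW r0
t=1 i1:add ; RAW r0
t=2 i2,i3:add;sll ; pair
t=3 i4:blt ; no-port BR/MEM
t=4 i5:st ; no-port MEM/MEM
t=5 i6,i7:st;sub ; pair
t=6 i8:ld ; tail

ISSUED = 5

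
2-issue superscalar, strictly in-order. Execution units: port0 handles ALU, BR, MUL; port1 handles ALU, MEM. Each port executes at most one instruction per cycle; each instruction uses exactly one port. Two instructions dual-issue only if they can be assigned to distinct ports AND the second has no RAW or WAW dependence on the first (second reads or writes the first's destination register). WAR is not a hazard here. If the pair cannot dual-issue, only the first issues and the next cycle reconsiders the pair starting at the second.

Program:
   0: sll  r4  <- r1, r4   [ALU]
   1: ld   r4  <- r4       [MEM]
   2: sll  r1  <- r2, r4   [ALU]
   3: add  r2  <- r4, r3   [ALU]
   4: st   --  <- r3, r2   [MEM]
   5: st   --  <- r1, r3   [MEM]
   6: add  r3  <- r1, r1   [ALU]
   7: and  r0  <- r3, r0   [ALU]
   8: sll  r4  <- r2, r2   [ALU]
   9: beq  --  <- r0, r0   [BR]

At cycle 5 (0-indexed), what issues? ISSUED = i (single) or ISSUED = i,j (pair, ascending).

ISSUED = 7,8

t=0 i0:sll ; RAW+WAW r4
t=1 i1:ld ; RAW r4
t=2 i2&i3:sll+add ; 2-wide
t=3 i4:st ; no-port MEM/MEM
t=4 i5&i6:st+add ; 2-wide
t=5 i7&i8:and+sll ; 2-wide
t=6 i9:beq ; tail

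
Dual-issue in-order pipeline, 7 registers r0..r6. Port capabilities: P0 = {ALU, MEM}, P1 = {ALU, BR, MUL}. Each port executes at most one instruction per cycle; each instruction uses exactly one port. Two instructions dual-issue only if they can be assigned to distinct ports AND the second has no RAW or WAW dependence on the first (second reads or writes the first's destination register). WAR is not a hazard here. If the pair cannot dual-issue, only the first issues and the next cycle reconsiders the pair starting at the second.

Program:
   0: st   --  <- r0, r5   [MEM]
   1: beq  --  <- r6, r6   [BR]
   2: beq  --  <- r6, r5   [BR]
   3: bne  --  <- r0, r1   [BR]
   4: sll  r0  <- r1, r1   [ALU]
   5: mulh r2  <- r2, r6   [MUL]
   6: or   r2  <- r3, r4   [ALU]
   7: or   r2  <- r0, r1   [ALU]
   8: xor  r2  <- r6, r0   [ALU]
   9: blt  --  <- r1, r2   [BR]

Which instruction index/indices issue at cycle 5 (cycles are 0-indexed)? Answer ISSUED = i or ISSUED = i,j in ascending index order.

ISSUED = 7

  cy0 -> i0+i1 (st/beq) pair
  cy1 -> i2 (beq) no-port BR/BR
  cy2 -> i3+i4 (bne/sll) pair
  cy3 -> i5 (mulh) WAW r2
  cy4 -> i6 (or) WAW r2
  cy5 -> i7 (or) WAW r2
  cy6 -> i8 (xor) RAW r2
  cy7 -> i9 (blt) tail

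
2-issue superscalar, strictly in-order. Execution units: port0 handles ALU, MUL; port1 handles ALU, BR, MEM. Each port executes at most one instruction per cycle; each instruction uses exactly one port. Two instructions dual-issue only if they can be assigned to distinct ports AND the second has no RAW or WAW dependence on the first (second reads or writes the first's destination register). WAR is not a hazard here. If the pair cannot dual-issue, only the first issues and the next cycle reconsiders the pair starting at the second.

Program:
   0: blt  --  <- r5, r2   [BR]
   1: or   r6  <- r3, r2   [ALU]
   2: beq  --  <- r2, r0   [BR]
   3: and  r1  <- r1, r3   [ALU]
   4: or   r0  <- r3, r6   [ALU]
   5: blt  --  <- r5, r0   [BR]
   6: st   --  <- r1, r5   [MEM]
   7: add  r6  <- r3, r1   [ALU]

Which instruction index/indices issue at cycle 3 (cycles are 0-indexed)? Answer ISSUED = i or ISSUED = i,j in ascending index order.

c0: i0,i1 blt;or  pair
c1: i2,i3 beq;and  pair
c2: i4 or  RAW r0
c3: i5 blt  no-port BR/MEM
c4: i6,i7 st;add  pair

ISSUED = 5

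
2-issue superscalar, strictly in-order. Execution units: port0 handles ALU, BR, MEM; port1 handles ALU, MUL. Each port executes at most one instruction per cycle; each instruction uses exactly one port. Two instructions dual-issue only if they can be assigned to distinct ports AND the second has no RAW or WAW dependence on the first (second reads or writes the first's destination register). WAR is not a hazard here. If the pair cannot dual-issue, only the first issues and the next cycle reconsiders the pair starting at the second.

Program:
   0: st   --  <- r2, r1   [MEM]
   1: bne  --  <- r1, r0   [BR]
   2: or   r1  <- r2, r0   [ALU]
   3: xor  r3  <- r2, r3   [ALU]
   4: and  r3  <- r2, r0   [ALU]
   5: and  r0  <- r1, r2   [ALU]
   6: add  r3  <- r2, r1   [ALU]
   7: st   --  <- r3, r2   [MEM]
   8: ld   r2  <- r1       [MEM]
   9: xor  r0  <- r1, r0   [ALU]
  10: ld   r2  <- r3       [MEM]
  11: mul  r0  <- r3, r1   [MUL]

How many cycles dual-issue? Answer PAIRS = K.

PAIRS = 4

0. st.MEM @i0  | no-port MEM/BR
1. bne.BR;or.ALU @i1+i2  | 2-wide
2. xor.ALU @i3  | WAW r3
3. and.ALU;and.ALU @i4+i5  | 2-wide
4. add.ALU @i6  | RAW r3
5. st.MEM @i7  | no-port MEM/MEM
6. ld.MEM;xor.ALU @i8+i9  | 2-wide
7. ld.MEM;mul.MUL @i10+i11  | 2-wide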